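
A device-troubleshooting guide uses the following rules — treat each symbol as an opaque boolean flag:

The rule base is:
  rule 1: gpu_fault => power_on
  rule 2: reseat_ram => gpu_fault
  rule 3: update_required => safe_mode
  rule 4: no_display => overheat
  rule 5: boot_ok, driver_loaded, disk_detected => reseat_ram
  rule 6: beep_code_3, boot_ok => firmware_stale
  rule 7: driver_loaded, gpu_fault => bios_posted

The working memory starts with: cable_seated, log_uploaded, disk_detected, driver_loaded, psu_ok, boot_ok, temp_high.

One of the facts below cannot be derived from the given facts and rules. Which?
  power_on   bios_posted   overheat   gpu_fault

Round 1: rule 5 [boot_ok, driver_loaded, disk_detected => reseat_ram]. New: reseat_ram.
Round 2: rule 2 [reseat_ram => gpu_fault]. New: gpu_fault.
Round 3: rule 1 [gpu_fault => power_on]; rule 7 [driver_loaded, gpu_fault => bios_posted]. New: power_on, bios_posted.
Derived: bios_posted (round 3), power_on (round 3), gpu_fault (round 2). overheat never appears in any round.

overheat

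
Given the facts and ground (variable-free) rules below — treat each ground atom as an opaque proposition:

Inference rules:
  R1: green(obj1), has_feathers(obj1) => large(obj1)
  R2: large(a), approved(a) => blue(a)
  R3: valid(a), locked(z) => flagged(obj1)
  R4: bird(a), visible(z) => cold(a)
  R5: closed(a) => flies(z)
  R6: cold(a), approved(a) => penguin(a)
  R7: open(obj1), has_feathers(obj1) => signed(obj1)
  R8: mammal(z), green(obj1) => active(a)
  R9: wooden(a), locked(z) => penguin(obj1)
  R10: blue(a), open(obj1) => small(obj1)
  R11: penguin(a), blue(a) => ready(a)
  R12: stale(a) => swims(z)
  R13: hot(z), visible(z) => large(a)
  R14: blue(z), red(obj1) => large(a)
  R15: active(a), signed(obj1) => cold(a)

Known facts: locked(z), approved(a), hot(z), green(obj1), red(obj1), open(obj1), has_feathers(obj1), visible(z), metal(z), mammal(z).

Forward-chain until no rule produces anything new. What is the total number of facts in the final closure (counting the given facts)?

19

Round 1 fires R1, R7, R8, R13, giving large(obj1), signed(obj1), active(a), large(a).
Round 2 fires R2, R15, giving blue(a), cold(a).
Round 3 fires R6, R10, giving penguin(a), small(obj1).
Round 4 fires R11, giving ready(a).
Closure: {active(a), approved(a), blue(a), cold(a), green(obj1), has_feathers(obj1), hot(z), large(a), large(obj1), locked(z), mammal(z), metal(z), open(obj1), penguin(a), ready(a), red(obj1), signed(obj1), small(obj1), visible(z)} — 19 facts.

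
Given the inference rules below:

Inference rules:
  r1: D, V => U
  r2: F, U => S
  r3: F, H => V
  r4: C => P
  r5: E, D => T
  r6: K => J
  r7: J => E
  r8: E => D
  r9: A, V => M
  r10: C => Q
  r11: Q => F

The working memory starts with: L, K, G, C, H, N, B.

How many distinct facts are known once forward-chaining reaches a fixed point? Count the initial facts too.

17

Round 1 — r4, r6, r10, derive P, J, Q.
Round 2 — r7, r11, derive E, F.
Round 3 — r3, r8, derive V, D.
Round 4 — r1, r5, derive U, T.
Round 5 — r2, derive S.
Closure: {B, C, D, E, F, G, H, J, K, L, N, P, Q, S, T, U, V} — 17 facts.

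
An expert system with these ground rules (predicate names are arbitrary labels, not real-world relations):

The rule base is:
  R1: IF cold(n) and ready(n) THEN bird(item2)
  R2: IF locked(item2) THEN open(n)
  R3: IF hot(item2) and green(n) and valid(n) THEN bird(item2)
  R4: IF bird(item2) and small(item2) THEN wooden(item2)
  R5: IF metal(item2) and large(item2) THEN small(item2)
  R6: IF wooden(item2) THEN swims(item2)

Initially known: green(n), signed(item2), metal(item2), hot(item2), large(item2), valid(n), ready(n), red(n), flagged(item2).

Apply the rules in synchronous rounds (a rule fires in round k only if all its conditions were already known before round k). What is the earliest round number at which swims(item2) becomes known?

Round 1 fires R3, R5, giving bird(item2), small(item2).
Round 2 fires R4, giving wooden(item2).
Round 3 fires R6, giving swims(item2).
swims(item2) first appears in round 3.

3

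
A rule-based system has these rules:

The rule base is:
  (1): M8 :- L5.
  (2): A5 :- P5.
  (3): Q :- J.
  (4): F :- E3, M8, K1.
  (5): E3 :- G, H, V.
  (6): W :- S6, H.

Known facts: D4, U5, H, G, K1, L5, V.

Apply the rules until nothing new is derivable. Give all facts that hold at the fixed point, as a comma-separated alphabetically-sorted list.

D4, E3, F, G, H, K1, L5, M8, U5, V

Round 1: (1) [M8 :- L5.]; (5) [E3 :- G, H, V.]. Adds M8, E3.
Round 2: (4) [F :- E3, M8, K1.]. Adds F.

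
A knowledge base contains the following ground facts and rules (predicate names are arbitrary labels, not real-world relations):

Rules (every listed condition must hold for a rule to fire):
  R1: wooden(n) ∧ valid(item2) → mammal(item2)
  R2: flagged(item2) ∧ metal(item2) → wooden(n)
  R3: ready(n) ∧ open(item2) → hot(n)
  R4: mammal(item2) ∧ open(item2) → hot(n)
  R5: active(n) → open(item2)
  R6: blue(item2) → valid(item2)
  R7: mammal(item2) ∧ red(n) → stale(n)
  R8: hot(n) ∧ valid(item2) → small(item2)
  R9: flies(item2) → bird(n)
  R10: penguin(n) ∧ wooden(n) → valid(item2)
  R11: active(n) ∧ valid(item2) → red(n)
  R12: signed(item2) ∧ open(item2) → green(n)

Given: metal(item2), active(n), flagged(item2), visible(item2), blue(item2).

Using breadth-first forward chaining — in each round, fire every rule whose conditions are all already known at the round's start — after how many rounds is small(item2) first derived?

4

Round 1 — R2, R5, R6, derive wooden(n), open(item2), valid(item2).
Round 2 — R1, R11, derive mammal(item2), red(n).
Round 3 — R4, R7, derive hot(n), stale(n).
Round 4 — R8, derive small(item2).
small(item2) first appears in round 4.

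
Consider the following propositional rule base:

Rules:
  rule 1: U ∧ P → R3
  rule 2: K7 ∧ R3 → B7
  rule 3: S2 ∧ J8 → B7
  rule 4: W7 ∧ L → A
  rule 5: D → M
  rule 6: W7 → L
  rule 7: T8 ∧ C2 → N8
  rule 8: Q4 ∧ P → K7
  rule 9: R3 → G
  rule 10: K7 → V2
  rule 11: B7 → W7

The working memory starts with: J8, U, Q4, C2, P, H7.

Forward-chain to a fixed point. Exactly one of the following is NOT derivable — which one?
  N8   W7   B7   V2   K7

N8

Round 1: rule 1 [U ∧ P → R3]; rule 8 [Q4 ∧ P → K7]. New: R3, K7.
Round 2: rule 2 [K7 ∧ R3 → B7]; rule 9 [R3 → G]; rule 10 [K7 → V2]. New: B7, G, V2.
Round 3: rule 11 [B7 → W7]. New: W7.
Round 4: rule 6 [W7 → L]. New: L.
Round 5: rule 4 [W7 ∧ L → A]. New: A.
Derived: W7 (round 3), B7 (round 2), V2 (round 2), K7 (round 1). N8 never appears in any round.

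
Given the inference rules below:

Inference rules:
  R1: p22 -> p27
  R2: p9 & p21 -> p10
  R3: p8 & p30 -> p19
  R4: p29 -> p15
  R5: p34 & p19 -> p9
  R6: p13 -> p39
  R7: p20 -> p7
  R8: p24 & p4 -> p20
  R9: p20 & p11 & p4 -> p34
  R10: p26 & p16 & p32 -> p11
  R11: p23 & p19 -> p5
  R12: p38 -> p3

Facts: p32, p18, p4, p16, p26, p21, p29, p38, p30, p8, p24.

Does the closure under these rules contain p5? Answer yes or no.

Round 1 — R3, R4, R8, R10, R12, derive p19, p15, p20, p11, p3.
Round 2 — R7, R9, derive p7, p34.
Round 3 — R5, derive p9.
Round 4 — R2, derive p10.
Fixed point reached. p5 is concluded only by R11; R11 needs p23 (never derived).

no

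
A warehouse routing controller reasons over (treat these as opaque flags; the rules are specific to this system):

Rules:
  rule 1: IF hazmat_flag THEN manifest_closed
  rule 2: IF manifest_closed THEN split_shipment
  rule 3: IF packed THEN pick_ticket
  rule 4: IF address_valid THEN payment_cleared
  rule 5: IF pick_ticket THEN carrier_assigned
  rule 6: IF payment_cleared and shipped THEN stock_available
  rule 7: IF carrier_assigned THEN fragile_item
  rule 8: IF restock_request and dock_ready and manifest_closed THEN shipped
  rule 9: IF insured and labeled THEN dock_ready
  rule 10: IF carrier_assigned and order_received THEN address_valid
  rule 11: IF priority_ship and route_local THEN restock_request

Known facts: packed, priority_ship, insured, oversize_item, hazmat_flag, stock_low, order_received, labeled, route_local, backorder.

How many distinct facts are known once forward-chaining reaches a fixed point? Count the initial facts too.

21

Round 1: rule 1 [IF hazmat_flag THEN manifest_closed]; rule 3 [IF packed THEN pick_ticket]; rule 9 [IF insured and labeled THEN dock_ready]; rule 11 [IF priority_ship and route_local THEN restock_request]. New: manifest_closed, pick_ticket, dock_ready, restock_request.
Round 2: rule 2 [IF manifest_closed THEN split_shipment]; rule 5 [IF pick_ticket THEN carrier_assigned]; rule 8 [IF restock_request and dock_ready and manifest_closed THEN shipped]. New: split_shipment, carrier_assigned, shipped.
Round 3: rule 7 [IF carrier_assigned THEN fragile_item]; rule 10 [IF carrier_assigned and order_received THEN address_valid]. New: fragile_item, address_valid.
Round 4: rule 4 [IF address_valid THEN payment_cleared]. New: payment_cleared.
Round 5: rule 6 [IF payment_cleared and shipped THEN stock_available]. New: stock_available.
Closure: {address_valid, backorder, carrier_assigned, dock_ready, fragile_item, hazmat_flag, insured, labeled, manifest_closed, order_received, oversize_item, packed, payment_cleared, pick_ticket, priority_ship, restock_request, route_local, shipped, split_shipment, stock_available, stock_low} — 21 facts.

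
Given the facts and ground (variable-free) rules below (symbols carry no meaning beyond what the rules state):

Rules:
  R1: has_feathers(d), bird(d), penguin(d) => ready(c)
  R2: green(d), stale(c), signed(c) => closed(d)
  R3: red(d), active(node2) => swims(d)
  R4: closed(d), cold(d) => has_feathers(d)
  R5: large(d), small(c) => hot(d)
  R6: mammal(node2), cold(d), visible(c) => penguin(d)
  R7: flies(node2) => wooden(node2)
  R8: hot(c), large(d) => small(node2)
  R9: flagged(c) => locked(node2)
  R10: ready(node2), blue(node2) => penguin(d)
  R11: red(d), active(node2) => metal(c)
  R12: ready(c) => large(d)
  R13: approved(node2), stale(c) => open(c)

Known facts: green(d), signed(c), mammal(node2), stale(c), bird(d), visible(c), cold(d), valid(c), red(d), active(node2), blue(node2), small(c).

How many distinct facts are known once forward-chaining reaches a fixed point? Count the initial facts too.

20

Round 1 — R2, R3, R6, R11, derive closed(d), swims(d), penguin(d), metal(c).
Round 2 — R4, derive has_feathers(d).
Round 3 — R1, derive ready(c).
Round 4 — R12, derive large(d).
Round 5 — R5, derive hot(d).
Closure: {active(node2), bird(d), blue(node2), closed(d), cold(d), green(d), has_feathers(d), hot(d), large(d), mammal(node2), metal(c), penguin(d), ready(c), red(d), signed(c), small(c), stale(c), swims(d), valid(c), visible(c)} — 20 facts.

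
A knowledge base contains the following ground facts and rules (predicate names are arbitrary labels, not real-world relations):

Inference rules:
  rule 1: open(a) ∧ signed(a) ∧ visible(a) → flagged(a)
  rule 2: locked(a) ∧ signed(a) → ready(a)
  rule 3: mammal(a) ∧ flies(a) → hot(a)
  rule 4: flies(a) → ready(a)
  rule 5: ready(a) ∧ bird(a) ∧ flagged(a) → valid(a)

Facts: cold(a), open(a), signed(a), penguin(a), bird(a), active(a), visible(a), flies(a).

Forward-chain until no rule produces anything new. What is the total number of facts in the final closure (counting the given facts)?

11

Round 1 — rule 1, rule 4, derive flagged(a), ready(a).
Round 2 — rule 5, derive valid(a).
Closure: {active(a), bird(a), cold(a), flagged(a), flies(a), open(a), penguin(a), ready(a), signed(a), valid(a), visible(a)} — 11 facts.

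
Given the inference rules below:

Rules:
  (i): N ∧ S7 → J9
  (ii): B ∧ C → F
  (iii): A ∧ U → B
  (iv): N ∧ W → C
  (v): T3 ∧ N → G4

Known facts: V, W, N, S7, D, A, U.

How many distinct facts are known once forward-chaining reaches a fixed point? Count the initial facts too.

11

Round 1: (i) [N ∧ S7 → J9]; (iii) [A ∧ U → B]; (iv) [N ∧ W → C]. New: J9, B, C.
Round 2: (ii) [B ∧ C → F]. New: F.
Closure: {A, B, C, D, F, J9, N, S7, U, V, W} — 11 facts.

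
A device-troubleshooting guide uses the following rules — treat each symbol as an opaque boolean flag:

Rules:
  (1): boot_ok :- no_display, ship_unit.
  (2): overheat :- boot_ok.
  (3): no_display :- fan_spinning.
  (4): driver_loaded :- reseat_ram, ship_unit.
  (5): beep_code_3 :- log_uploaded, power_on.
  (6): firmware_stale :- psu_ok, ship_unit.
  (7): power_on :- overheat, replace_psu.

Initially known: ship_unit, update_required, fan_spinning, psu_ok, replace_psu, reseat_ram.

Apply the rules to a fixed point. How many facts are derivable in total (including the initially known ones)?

12

Round 1 fires (3), (4), (6), giving no_display, driver_loaded, firmware_stale.
Round 2 fires (1), giving boot_ok.
Round 3 fires (2), giving overheat.
Round 4 fires (7), giving power_on.
Closure: {boot_ok, driver_loaded, fan_spinning, firmware_stale, no_display, overheat, power_on, psu_ok, replace_psu, reseat_ram, ship_unit, update_required} — 12 facts.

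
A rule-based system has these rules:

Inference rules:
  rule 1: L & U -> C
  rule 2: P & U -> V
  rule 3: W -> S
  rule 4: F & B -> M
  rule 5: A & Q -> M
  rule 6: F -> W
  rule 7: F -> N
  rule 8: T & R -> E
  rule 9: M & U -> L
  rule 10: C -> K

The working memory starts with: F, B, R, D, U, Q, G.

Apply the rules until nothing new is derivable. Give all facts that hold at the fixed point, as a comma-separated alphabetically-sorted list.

Round 1 fires rule 4, rule 6, rule 7, giving M, W, N.
Round 2 fires rule 3, rule 9, giving S, L.
Round 3 fires rule 1, giving C.
Round 4 fires rule 10, giving K.

B, C, D, F, G, K, L, M, N, Q, R, S, U, W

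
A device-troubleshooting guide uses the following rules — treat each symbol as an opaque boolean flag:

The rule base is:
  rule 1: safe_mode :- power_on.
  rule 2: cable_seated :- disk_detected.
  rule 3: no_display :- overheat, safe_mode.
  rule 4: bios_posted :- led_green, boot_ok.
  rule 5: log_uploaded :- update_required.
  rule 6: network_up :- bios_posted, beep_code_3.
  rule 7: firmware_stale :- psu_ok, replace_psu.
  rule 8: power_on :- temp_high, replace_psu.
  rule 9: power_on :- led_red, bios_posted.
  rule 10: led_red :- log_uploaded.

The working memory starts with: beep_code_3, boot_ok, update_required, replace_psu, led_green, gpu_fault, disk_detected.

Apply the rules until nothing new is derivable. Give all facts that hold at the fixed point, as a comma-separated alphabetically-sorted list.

Round 1: rule 2 [cable_seated :- disk_detected.]; rule 4 [bios_posted :- led_green, boot_ok.]; rule 5 [log_uploaded :- update_required.]. Adds cable_seated, bios_posted, log_uploaded.
Round 2: rule 6 [network_up :- bios_posted, beep_code_3.]; rule 10 [led_red :- log_uploaded.]. Adds network_up, led_red.
Round 3: rule 9 [power_on :- led_red, bios_posted.]. Adds power_on.
Round 4: rule 1 [safe_mode :- power_on.]. Adds safe_mode.

beep_code_3, bios_posted, boot_ok, cable_seated, disk_detected, gpu_fault, led_green, led_red, log_uploaded, network_up, power_on, replace_psu, safe_mode, update_required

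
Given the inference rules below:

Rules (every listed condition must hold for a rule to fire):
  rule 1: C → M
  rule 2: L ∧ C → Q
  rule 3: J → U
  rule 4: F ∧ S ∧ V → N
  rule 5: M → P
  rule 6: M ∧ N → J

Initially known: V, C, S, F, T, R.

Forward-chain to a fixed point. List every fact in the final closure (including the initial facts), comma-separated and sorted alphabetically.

C, F, J, M, N, P, R, S, T, U, V

Round 1 fires rule 1, rule 4, giving M, N.
Round 2 fires rule 5, rule 6, giving P, J.
Round 3 fires rule 3, giving U.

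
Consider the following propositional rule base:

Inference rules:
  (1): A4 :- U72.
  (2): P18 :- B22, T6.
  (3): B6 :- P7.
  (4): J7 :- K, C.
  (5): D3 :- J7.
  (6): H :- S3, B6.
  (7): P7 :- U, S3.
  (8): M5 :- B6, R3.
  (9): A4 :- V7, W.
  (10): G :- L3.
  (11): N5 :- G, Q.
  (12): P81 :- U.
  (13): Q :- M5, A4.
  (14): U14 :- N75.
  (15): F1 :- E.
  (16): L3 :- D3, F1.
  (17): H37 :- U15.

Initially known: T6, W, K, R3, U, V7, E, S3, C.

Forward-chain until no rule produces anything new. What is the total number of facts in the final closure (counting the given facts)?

22

Round 1: (4) [J7 :- K, C.]; (7) [P7 :- U, S3.]; (9) [A4 :- V7, W.]; (12) [P81 :- U.]; (15) [F1 :- E.]. Adds J7, P7, A4, P81, F1.
Round 2: (3) [B6 :- P7.]; (5) [D3 :- J7.]. Adds B6, D3.
Round 3: (6) [H :- S3, B6.]; (8) [M5 :- B6, R3.]; (16) [L3 :- D3, F1.]. Adds H, M5, L3.
Round 4: (10) [G :- L3.]; (13) [Q :- M5, A4.]. Adds G, Q.
Round 5: (11) [N5 :- G, Q.]. Adds N5.
Closure: {A4, B6, C, D3, E, F1, G, H, J7, K, L3, M5, N5, P7, P81, Q, R3, S3, T6, U, V7, W} — 22 facts.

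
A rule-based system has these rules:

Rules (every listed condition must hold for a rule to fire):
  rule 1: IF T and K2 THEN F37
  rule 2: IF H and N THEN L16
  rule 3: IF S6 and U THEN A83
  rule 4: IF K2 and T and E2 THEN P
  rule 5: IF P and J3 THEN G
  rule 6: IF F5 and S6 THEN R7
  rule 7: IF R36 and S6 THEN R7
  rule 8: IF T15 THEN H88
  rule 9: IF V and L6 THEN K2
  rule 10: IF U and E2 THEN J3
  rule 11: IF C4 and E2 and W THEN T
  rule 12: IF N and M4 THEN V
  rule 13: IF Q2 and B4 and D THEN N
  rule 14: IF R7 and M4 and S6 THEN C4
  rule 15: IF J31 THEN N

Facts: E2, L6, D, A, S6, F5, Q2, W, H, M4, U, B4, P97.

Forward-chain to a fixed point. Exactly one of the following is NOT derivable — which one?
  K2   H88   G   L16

[1] rule 3 [IF S6 and U THEN A83]; rule 6 [IF F5 and S6 THEN R7]; rule 10 [IF U and E2 THEN J3]; rule 13 [IF Q2 and B4 and D THEN N]. ⇒ new: A83, R7, J3, N.
[2] rule 2 [IF H and N THEN L16]; rule 12 [IF N and M4 THEN V]; rule 14 [IF R7 and M4 and S6 THEN C4]. ⇒ new: L16, V, C4.
[3] rule 9 [IF V and L6 THEN K2]; rule 11 [IF C4 and E2 and W THEN T]. ⇒ new: K2, T.
[4] rule 1 [IF T and K2 THEN F37]; rule 4 [IF K2 and T and E2 THEN P]. ⇒ new: F37, P.
[5] rule 5 [IF P and J3 THEN G]. ⇒ new: G.
Derived: L16 (round 2), G (round 5), K2 (round 3). H88 never appears in any round.

H88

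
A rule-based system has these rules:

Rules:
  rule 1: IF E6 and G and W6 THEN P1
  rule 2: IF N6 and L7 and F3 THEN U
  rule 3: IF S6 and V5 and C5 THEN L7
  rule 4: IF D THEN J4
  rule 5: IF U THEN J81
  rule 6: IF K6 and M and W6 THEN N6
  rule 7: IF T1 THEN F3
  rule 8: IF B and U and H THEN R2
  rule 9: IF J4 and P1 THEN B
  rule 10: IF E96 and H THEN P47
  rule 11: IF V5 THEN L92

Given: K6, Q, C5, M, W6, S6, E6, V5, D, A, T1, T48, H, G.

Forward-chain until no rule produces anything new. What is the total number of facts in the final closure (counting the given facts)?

24

Round 1: rule 1 [IF E6 and G and W6 THEN P1]; rule 3 [IF S6 and V5 and C5 THEN L7]; rule 4 [IF D THEN J4]; rule 6 [IF K6 and M and W6 THEN N6]; rule 7 [IF T1 THEN F3]; rule 11 [IF V5 THEN L92]. New: P1, L7, J4, N6, F3, L92.
Round 2: rule 2 [IF N6 and L7 and F3 THEN U]; rule 9 [IF J4 and P1 THEN B]. New: U, B.
Round 3: rule 5 [IF U THEN J81]; rule 8 [IF B and U and H THEN R2]. New: J81, R2.
Closure: {A, B, C5, D, E6, F3, G, H, J4, J81, K6, L7, L92, M, N6, P1, Q, R2, S6, T1, T48, U, V5, W6} — 24 facts.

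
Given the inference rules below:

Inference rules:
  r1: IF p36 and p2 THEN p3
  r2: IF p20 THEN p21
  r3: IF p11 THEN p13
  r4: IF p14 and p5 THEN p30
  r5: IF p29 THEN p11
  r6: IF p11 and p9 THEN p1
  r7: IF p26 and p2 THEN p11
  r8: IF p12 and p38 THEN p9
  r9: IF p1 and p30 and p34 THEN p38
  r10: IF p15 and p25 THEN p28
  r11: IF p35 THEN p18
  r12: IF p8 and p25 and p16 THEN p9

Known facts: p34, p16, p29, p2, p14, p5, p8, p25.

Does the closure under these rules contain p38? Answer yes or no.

yes

Round 1: r4 [IF p14 and p5 THEN p30]; r5 [IF p29 THEN p11]; r12 [IF p8 and p25 and p16 THEN p9]. New: p30, p11, p9.
Round 2: r3 [IF p11 THEN p13]; r6 [IF p11 and p9 THEN p1]. New: p13, p1.
Round 3: r9 [IF p1 and p30 and p34 THEN p38]. New: p38.
p38 appears in round 3, so it is derivable.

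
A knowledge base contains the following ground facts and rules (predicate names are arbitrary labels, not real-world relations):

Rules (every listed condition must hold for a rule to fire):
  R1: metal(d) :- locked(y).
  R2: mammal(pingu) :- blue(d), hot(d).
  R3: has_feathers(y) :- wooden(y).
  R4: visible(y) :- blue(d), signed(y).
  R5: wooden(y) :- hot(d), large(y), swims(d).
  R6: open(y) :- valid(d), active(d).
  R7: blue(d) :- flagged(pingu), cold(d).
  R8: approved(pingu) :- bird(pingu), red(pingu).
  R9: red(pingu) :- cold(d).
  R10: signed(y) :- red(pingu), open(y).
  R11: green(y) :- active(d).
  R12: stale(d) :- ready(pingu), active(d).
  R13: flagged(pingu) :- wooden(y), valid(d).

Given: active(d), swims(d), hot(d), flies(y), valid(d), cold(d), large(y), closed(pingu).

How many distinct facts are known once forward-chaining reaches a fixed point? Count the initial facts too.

Round 1 fires R5, R6, R9, R11, giving wooden(y), open(y), red(pingu), green(y).
Round 2 fires R3, R10, R13, giving has_feathers(y), signed(y), flagged(pingu).
Round 3 fires R7, giving blue(d).
Round 4 fires R2, R4, giving mammal(pingu), visible(y).
Closure: {active(d), blue(d), closed(pingu), cold(d), flagged(pingu), flies(y), green(y), has_feathers(y), hot(d), large(y), mammal(pingu), open(y), red(pingu), signed(y), swims(d), valid(d), visible(y), wooden(y)} — 18 facts.

18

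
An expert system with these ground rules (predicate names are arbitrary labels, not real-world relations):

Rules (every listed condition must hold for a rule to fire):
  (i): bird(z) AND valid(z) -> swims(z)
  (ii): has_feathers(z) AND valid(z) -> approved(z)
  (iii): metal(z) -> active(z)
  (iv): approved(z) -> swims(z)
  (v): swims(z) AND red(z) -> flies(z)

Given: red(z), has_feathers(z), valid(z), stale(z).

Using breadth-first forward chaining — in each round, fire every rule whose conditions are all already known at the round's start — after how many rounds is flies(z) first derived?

Round 1: (ii) [has_feathers(z) AND valid(z) -> approved(z)]. Adds approved(z).
Round 2: (iv) [approved(z) -> swims(z)]. Adds swims(z).
Round 3: (v) [swims(z) AND red(z) -> flies(z)]. Adds flies(z).
flies(z) first appears in round 3.

3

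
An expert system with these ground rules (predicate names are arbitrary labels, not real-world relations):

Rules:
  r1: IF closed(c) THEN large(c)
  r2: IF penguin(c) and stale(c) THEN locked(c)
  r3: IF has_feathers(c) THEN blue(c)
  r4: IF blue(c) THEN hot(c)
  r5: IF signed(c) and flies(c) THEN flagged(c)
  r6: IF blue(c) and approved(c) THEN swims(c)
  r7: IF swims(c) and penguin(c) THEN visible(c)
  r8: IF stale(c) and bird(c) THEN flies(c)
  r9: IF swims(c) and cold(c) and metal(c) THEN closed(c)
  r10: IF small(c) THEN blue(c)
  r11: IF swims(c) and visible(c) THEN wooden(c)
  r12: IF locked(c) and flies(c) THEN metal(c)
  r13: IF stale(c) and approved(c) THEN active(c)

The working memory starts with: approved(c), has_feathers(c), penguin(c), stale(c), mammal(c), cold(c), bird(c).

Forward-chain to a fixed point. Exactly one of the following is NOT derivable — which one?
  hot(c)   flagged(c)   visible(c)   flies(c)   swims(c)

flagged(c)

Round 1 fires r2, r3, r8, r13, giving locked(c), blue(c), flies(c), active(c).
Round 2 fires r4, r6, r12, giving hot(c), swims(c), metal(c).
Round 3 fires r7, r9, giving visible(c), closed(c).
Round 4 fires r1, r11, giving large(c), wooden(c).
Derived: flies(c) (round 1), swims(c) (round 2), hot(c) (round 2), visible(c) (round 3). flagged(c) never appears in any round.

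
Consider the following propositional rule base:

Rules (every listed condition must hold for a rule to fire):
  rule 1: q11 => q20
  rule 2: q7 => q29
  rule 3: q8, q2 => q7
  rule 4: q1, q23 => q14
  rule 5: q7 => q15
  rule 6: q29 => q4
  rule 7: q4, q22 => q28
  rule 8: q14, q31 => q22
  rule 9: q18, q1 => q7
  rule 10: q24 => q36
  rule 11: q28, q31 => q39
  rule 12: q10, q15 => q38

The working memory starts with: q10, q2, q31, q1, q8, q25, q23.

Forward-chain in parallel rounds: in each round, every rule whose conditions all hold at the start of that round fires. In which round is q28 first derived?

4

Round 1 fires rule 3, rule 4, giving q7, q14.
Round 2 fires rule 2, rule 5, rule 8, giving q29, q15, q22.
Round 3 fires rule 6, rule 12, giving q4, q38.
Round 4 fires rule 7, giving q28.
q28 first appears in round 4.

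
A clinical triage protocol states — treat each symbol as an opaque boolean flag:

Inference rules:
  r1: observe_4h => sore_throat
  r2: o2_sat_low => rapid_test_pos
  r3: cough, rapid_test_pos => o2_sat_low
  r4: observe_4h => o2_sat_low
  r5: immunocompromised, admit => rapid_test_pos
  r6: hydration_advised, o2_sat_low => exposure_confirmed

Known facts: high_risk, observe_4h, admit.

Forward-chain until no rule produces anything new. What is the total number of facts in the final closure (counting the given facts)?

Round 1: r1 [observe_4h => sore_throat]; r4 [observe_4h => o2_sat_low]. New: sore_throat, o2_sat_low.
Round 2: r2 [o2_sat_low => rapid_test_pos]. New: rapid_test_pos.
Closure: {admit, high_risk, o2_sat_low, observe_4h, rapid_test_pos, sore_throat} — 6 facts.

6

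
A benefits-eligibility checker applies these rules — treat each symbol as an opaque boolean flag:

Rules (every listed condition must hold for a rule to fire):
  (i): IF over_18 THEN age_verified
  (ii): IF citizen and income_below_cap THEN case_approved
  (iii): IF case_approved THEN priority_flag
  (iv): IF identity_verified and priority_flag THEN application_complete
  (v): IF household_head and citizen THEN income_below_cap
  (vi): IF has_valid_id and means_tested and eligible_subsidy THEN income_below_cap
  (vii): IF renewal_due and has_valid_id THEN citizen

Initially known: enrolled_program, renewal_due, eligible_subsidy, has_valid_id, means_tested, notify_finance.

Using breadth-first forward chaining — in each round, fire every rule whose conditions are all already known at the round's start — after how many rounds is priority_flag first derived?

[1] (vi) [IF has_valid_id and means_tested and eligible_subsidy THEN income_below_cap]; (vii) [IF renewal_due and has_valid_id THEN citizen]. ⇒ new: income_below_cap, citizen.
[2] (ii) [IF citizen and income_below_cap THEN case_approved]. ⇒ new: case_approved.
[3] (iii) [IF case_approved THEN priority_flag]. ⇒ new: priority_flag.
priority_flag first appears in round 3.

3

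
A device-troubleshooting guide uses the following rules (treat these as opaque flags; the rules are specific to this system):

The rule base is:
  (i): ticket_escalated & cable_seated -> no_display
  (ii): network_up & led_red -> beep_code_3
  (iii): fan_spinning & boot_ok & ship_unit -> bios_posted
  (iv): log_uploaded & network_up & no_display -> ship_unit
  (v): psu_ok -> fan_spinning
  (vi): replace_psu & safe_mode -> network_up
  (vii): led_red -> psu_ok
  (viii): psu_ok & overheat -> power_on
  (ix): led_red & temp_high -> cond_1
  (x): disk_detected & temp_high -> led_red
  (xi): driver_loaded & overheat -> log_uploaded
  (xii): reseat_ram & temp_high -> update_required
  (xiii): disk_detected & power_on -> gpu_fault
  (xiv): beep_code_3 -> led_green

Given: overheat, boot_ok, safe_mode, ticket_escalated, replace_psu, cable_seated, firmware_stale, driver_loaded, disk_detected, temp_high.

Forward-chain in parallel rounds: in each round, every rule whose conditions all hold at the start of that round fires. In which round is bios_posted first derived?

Round 1 fires (i), (vi), (x), (xi), giving no_display, network_up, led_red, log_uploaded.
Round 2 fires (ii), (iv), (vii), (ix), giving beep_code_3, ship_unit, psu_ok, cond_1.
Round 3 fires (v), (viii), (xiv), giving fan_spinning, power_on, led_green.
Round 4 fires (iii), (xiii), giving bios_posted, gpu_fault.
bios_posted first appears in round 4.

4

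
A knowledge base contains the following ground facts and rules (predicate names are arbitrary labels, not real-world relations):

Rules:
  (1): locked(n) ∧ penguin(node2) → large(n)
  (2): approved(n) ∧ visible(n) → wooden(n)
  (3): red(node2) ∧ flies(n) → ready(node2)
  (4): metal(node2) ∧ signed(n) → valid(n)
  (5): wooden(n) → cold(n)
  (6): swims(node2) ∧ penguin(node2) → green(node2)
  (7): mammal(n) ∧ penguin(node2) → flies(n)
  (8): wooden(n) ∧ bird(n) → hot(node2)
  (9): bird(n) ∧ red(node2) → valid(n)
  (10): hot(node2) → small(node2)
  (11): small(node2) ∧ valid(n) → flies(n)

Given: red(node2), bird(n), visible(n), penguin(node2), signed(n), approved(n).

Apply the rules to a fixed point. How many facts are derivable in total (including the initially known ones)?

13

Round 1: (2) [approved(n) ∧ visible(n) → wooden(n)]; (9) [bird(n) ∧ red(node2) → valid(n)]. New: wooden(n), valid(n).
Round 2: (5) [wooden(n) → cold(n)]; (8) [wooden(n) ∧ bird(n) → hot(node2)]. New: cold(n), hot(node2).
Round 3: (10) [hot(node2) → small(node2)]. New: small(node2).
Round 4: (11) [small(node2) ∧ valid(n) → flies(n)]. New: flies(n).
Round 5: (3) [red(node2) ∧ flies(n) → ready(node2)]. New: ready(node2).
Closure: {approved(n), bird(n), cold(n), flies(n), hot(node2), penguin(node2), ready(node2), red(node2), signed(n), small(node2), valid(n), visible(n), wooden(n)} — 13 facts.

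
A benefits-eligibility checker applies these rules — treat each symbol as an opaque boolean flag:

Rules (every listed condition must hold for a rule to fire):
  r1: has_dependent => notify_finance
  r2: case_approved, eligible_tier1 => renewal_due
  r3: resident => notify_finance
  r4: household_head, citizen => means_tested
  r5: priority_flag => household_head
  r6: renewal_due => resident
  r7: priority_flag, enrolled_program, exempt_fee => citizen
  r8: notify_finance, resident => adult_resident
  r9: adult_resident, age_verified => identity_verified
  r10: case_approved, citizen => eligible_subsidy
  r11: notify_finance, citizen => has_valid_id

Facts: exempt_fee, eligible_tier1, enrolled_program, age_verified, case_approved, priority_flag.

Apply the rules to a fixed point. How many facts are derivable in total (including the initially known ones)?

16

Round 1: r2 [case_approved, eligible_tier1 => renewal_due]; r5 [priority_flag => household_head]; r7 [priority_flag, enrolled_program, exempt_fee => citizen]. Adds renewal_due, household_head, citizen.
Round 2: r4 [household_head, citizen => means_tested]; r6 [renewal_due => resident]; r10 [case_approved, citizen => eligible_subsidy]. Adds means_tested, resident, eligible_subsidy.
Round 3: r3 [resident => notify_finance]. Adds notify_finance.
Round 4: r8 [notify_finance, resident => adult_resident]; r11 [notify_finance, citizen => has_valid_id]. Adds adult_resident, has_valid_id.
Round 5: r9 [adult_resident, age_verified => identity_verified]. Adds identity_verified.
Closure: {adult_resident, age_verified, case_approved, citizen, eligible_subsidy, eligible_tier1, enrolled_program, exempt_fee, has_valid_id, household_head, identity_verified, means_tested, notify_finance, priority_flag, renewal_due, resident} — 16 facts.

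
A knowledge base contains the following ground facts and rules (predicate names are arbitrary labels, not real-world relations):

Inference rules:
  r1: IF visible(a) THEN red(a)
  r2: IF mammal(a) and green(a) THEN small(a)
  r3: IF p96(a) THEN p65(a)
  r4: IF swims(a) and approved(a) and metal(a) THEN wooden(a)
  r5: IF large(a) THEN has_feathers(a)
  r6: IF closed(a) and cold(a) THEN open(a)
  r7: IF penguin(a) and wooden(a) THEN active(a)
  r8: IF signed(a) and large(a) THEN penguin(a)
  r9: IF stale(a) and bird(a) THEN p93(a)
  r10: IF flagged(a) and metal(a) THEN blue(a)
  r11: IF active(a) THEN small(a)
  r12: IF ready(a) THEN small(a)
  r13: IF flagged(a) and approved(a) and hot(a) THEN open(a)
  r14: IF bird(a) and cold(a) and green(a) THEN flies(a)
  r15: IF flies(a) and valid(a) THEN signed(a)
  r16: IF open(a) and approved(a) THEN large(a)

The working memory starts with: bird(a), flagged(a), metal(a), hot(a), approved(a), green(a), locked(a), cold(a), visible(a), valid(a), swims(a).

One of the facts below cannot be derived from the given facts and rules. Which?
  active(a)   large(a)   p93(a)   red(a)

p93(a)

Round 1: r1 [IF visible(a) THEN red(a)]; r4 [IF swims(a) and approved(a) and metal(a) THEN wooden(a)]; r10 [IF flagged(a) and metal(a) THEN blue(a)]; r13 [IF flagged(a) and approved(a) and hot(a) THEN open(a)]; r14 [IF bird(a) and cold(a) and green(a) THEN flies(a)]. New: red(a), wooden(a), blue(a), open(a), flies(a).
Round 2: r15 [IF flies(a) and valid(a) THEN signed(a)]; r16 [IF open(a) and approved(a) THEN large(a)]. New: signed(a), large(a).
Round 3: r5 [IF large(a) THEN has_feathers(a)]; r8 [IF signed(a) and large(a) THEN penguin(a)]. New: has_feathers(a), penguin(a).
Round 4: r7 [IF penguin(a) and wooden(a) THEN active(a)]. New: active(a).
Round 5: r11 [IF active(a) THEN small(a)]. New: small(a).
Derived: red(a) (round 1), large(a) (round 2), active(a) (round 4). p93(a) never appears in any round.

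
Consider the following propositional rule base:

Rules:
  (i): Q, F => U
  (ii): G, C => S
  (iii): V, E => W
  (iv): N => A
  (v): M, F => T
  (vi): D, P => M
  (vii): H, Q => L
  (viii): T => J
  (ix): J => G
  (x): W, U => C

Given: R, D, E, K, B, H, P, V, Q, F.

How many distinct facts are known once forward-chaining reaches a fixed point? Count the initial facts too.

[1] (i) [Q, F => U]; (iii) [V, E => W]; (vi) [D, P => M]; (vii) [H, Q => L]. ⇒ new: U, W, M, L.
[2] (v) [M, F => T]; (x) [W, U => C]. ⇒ new: T, C.
[3] (viii) [T => J]. ⇒ new: J.
[4] (ix) [J => G]. ⇒ new: G.
[5] (ii) [G, C => S]. ⇒ new: S.
Closure: {B, C, D, E, F, G, H, J, K, L, M, P, Q, R, S, T, U, V, W} — 19 facts.

19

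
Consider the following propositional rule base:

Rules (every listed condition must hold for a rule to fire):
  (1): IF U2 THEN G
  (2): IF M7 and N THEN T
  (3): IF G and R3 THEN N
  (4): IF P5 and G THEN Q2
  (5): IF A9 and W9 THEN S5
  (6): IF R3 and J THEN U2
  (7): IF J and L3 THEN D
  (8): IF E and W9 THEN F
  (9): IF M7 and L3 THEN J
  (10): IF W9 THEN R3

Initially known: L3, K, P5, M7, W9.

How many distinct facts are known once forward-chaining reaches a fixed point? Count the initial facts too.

Round 1 fires (9), (10), giving J, R3.
Round 2 fires (6), (7), giving U2, D.
Round 3 fires (1), giving G.
Round 4 fires (3), (4), giving N, Q2.
Round 5 fires (2), giving T.
Closure: {D, G, J, K, L3, M7, N, P5, Q2, R3, T, U2, W9} — 13 facts.

13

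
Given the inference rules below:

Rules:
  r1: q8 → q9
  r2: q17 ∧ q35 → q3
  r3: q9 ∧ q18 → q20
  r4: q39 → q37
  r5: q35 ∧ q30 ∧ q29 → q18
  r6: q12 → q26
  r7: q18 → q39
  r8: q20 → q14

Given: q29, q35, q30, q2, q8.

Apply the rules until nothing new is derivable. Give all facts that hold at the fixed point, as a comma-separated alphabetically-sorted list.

[1] r1 [q8 → q9]; r5 [q35 ∧ q30 ∧ q29 → q18]. ⇒ new: q9, q18.
[2] r3 [q9 ∧ q18 → q20]; r7 [q18 → q39]. ⇒ new: q20, q39.
[3] r4 [q39 → q37]; r8 [q20 → q14]. ⇒ new: q37, q14.

q14, q18, q2, q20, q29, q30, q35, q37, q39, q8, q9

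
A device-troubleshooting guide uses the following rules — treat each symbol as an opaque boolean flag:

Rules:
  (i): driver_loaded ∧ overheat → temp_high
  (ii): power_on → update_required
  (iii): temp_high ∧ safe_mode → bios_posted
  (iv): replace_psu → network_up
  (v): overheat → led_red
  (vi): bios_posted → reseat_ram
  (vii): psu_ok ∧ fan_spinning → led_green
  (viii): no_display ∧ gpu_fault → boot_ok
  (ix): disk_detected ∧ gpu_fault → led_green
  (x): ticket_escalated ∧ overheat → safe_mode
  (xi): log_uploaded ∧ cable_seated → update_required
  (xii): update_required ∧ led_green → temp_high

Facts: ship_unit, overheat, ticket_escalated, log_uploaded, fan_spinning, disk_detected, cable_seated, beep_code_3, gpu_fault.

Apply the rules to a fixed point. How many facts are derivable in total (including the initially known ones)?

Round 1: (v) [overheat → led_red]; (ix) [disk_detected ∧ gpu_fault → led_green]; (x) [ticket_escalated ∧ overheat → safe_mode]; (xi) [log_uploaded ∧ cable_seated → update_required]. New: led_red, led_green, safe_mode, update_required.
Round 2: (xii) [update_required ∧ led_green → temp_high]. New: temp_high.
Round 3: (iii) [temp_high ∧ safe_mode → bios_posted]. New: bios_posted.
Round 4: (vi) [bios_posted → reseat_ram]. New: reseat_ram.
Closure: {beep_code_3, bios_posted, cable_seated, disk_detected, fan_spinning, gpu_fault, led_green, led_red, log_uploaded, overheat, reseat_ram, safe_mode, ship_unit, temp_high, ticket_escalated, update_required} — 16 facts.

16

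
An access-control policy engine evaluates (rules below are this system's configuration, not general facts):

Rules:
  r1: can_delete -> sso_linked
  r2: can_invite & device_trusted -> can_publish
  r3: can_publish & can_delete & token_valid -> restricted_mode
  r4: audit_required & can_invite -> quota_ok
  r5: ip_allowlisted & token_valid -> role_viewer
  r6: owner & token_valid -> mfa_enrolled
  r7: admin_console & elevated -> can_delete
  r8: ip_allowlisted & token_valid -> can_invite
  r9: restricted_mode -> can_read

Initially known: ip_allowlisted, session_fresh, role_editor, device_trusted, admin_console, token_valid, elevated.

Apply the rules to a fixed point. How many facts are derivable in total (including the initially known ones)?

Round 1: r5 [ip_allowlisted & token_valid -> role_viewer]; r7 [admin_console & elevated -> can_delete]; r8 [ip_allowlisted & token_valid -> can_invite]. Adds role_viewer, can_delete, can_invite.
Round 2: r1 [can_delete -> sso_linked]; r2 [can_invite & device_trusted -> can_publish]. Adds sso_linked, can_publish.
Round 3: r3 [can_publish & can_delete & token_valid -> restricted_mode]. Adds restricted_mode.
Round 4: r9 [restricted_mode -> can_read]. Adds can_read.
Closure: {admin_console, can_delete, can_invite, can_publish, can_read, device_trusted, elevated, ip_allowlisted, restricted_mode, role_editor, role_viewer, session_fresh, sso_linked, token_valid} — 14 facts.

14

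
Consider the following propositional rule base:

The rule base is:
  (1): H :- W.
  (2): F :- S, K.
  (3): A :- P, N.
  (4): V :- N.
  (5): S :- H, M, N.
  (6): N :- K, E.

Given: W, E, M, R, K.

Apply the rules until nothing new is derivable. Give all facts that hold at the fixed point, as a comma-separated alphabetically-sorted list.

Round 1: (1) [H :- W.]; (6) [N :- K, E.]. Adds H, N.
Round 2: (4) [V :- N.]; (5) [S :- H, M, N.]. Adds V, S.
Round 3: (2) [F :- S, K.]. Adds F.

E, F, H, K, M, N, R, S, V, W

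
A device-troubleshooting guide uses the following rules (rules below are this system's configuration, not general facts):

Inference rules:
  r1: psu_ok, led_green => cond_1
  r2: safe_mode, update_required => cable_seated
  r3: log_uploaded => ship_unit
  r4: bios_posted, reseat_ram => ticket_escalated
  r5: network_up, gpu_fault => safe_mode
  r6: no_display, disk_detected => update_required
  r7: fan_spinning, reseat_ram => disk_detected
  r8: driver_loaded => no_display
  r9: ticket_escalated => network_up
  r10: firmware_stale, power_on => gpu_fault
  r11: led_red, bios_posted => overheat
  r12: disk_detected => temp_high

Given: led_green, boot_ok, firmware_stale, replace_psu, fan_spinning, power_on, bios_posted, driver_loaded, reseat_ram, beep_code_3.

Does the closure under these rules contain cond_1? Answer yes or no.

Round 1: r4 [bios_posted, reseat_ram => ticket_escalated]; r7 [fan_spinning, reseat_ram => disk_detected]; r8 [driver_loaded => no_display]; r10 [firmware_stale, power_on => gpu_fault]. Adds ticket_escalated, disk_detected, no_display, gpu_fault.
Round 2: r6 [no_display, disk_detected => update_required]; r9 [ticket_escalated => network_up]; r12 [disk_detected => temp_high]. Adds update_required, network_up, temp_high.
Round 3: r5 [network_up, gpu_fault => safe_mode]. Adds safe_mode.
Round 4: r2 [safe_mode, update_required => cable_seated]. Adds cable_seated.
Fixed point reached. cond_1 is concluded only by r1; r1 needs psu_ok (never derived).

no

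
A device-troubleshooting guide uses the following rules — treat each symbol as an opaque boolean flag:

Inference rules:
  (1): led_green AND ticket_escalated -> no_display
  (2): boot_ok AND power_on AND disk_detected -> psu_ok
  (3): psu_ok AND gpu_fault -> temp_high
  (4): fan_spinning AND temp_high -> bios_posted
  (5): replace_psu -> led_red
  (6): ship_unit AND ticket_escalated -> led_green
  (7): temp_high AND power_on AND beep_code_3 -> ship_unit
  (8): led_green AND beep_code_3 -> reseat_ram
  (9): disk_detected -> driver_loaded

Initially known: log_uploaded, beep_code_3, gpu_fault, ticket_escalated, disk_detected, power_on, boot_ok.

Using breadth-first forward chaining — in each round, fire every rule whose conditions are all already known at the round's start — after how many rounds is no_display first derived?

5

Round 1 — (2), (9), derive psu_ok, driver_loaded.
Round 2 — (3), derive temp_high.
Round 3 — (7), derive ship_unit.
Round 4 — (6), derive led_green.
Round 5 — (1), (8), derive no_display, reseat_ram.
no_display first appears in round 5.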